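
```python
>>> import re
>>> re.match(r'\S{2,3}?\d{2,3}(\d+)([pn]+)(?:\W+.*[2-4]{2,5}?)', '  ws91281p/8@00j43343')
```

This matches 2 to 3 of a non-whitespace character (lazy), then 2 to 3 of a digit; then one or more of a digit (captured); then one or more of one of [pn] (captured); then one or more of a non-word character, then zero or more of any character, then 2 to 5 of a character in [2-4] (lazy) (non-capturing group).
`re.match` won't scan ahead — the pattern has to work from the very first character.
Here the pattern fails at index 0, so the call returns None.

None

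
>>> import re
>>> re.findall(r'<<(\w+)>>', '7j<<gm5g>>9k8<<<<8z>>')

Matches: at [2:10] match '<<gm5g>>', group 1 = 'gm5g'; at [15:21] match '<<8z>>', group 1 = '8z'.
With a single group, `findall` returns only what that group captured — 2 items.

['gm5g', '8z']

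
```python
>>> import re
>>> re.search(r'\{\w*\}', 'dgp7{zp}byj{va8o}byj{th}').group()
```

`re.search` tries every starting position until one works.
The match spans [4:8] → '{zp}'.

'{zp}'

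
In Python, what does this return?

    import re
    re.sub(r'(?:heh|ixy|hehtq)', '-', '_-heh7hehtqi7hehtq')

Alternation tries branches left to right and keeps the first one that lets the overall match succeed at that position.
Matches: at [2:5] → 'heh'; at [6:9] → 'heh'; at [13:16] → 'heh'.
Each match is replaced by '-'.

'_--7-tqi7-tq'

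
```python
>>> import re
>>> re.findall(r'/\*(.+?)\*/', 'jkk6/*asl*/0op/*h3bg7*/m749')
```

['asl', 'h3bg7']

One capturing group, so `findall` returns just the captured substring from each match — 2 in all.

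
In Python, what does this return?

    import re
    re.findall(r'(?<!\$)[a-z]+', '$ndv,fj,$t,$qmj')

The negative lookahead/lookbehind blocks any match where the forbidden context is present.
Walking the string: at [2:4] → 'dv'; at [5:7] → 'fj'; at [13:15] → 'mj'.
With no groups in the pattern, `findall` gives back each whole match — 3 here.

['dv', 'fj', 'mj']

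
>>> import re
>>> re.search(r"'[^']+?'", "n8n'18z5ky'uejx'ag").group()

"'18z5ky'"

Unlike `match`, `search` isn't anchored — it looks for the pattern anywhere in the string.
The match spans [3:11] → "'18z5ky'".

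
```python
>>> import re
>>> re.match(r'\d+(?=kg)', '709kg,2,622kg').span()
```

Lookahead/lookbehind check context without consuming it, so the matched span excludes the asserted characters.
`re.match` won't scan ahead — the pattern has to work from the very first character.
The match spans [0:3] → '709'.

(0, 3)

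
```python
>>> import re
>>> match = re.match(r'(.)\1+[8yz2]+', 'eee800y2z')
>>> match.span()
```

After group 1 captures some text, `\1` only succeeds where that same text appears again.
`re.match` only tries the pattern at the start of the string.
The match spans [0:4] → 'eee8'.
Captured: group 1 = 'e'.

(0, 4)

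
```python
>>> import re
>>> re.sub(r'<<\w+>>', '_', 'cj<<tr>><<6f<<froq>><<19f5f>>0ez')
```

'cj_<<6f__0ez'

Matches: at [2:8] → '<<tr>>'; at [12:20] → '<<froq>>'; at [20:29] → '<<19f5f>>'.
`sub` substitutes '_' at each match site.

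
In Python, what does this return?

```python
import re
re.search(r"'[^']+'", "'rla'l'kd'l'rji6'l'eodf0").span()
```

(0, 5)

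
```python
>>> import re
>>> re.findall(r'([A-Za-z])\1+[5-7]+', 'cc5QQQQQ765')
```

['c', 'Q']

After group 1 captures some text, `\1` only succeeds where that same text appears again.
Matches: at [0:3] match 'cc5', group 1 = 'c'; at [3:11] match 'QQQQQ765', group 1 = 'Q'.
With a single group, `findall` returns only what that group captured — 2 items.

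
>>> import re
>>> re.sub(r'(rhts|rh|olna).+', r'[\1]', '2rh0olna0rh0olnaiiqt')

Matches: at [1:20] → 'rh0olna0rh0olnaiiqt'.
The replacement refers to a captured group, so each match is rewritten using its own captured text.

'2[rh]'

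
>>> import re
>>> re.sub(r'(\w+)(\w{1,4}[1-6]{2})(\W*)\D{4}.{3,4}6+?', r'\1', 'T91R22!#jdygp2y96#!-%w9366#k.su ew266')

'T91#!-%w96'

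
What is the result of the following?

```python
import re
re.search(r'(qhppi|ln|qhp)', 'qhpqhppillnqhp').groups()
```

The match spans [0:3] → 'qhp'.
Captured: group 1 = 'qhp'.

('qhp',)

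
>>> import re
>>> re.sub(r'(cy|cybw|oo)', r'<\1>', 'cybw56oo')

'<cy>bw56<oo>'

The regex engine tests alternatives in the order written; an earlier branch that matches wins even if a later one would match more.
Matches: at [0:2] → 'cy'; at [6:8] → 'oo'.
Each match is replaced using the text its own group 1 captured.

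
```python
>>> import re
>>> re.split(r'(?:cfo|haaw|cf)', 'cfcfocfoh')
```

Branches in `(...|...)` are attempted left-to-right; the first branch that allows the whole pattern to succeed is taken.
`split` removes every match and returns the 4 fragments in between.

['', '', '', 'h']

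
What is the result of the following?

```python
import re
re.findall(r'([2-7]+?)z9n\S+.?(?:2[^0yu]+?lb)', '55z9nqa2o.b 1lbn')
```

Because there's exactly one group, `findall` drops the full match and keeps group 1 from the one hit.

['55']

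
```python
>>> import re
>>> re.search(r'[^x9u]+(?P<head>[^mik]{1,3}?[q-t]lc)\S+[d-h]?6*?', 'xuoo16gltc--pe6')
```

None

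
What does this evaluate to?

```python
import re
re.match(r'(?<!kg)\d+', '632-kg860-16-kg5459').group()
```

`re.match` won't scan ahead — the pattern has to work from the very first character.
The match spans [0:3] → '632'.

'632'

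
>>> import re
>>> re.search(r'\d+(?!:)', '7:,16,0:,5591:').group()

Because the assertion is negative and zero-width, positions next to the forbidden text are skipped.
The match spans [3:5] → '16'.

'16'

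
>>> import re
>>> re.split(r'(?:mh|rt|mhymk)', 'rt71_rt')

['', '71_', '']

Matches to split on: at [0:2] → 'rt'; at [5:7] → 'rt'.
`split` removes every match and returns the 3 fragments in between.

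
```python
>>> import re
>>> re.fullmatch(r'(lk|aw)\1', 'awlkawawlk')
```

None

A backreference is literal: `\1` must see the identical characters the first group matched.
For `fullmatch`, every character of the input must be accounted for by the pattern.
Here the pattern can't cover the whole string, so the call returns None.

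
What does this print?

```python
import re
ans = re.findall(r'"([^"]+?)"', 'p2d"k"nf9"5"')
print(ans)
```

Scanning left to right: at [3:6] match '"k"', group 1 = 'k'; at [9:12] match '"5"', group 1 = '5'.
`findall` collects group 1 from each match (2 total).

['k', '5']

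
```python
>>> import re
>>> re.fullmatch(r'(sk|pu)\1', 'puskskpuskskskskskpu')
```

None

For `fullmatch`, every character of the input must be accounted for by the pattern.
Here the pattern can't cover the whole string, so the call returns None.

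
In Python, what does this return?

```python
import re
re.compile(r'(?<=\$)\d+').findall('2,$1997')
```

Lookahead/lookbehind check context without consuming it, so the matched span excludes the asserted characters.
Matches: at [3:7] → '1997'.
No capturing groups, so `findall` returns the 1 full match string.

['1997']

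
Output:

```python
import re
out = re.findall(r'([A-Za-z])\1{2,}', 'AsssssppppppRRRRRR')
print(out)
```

`\1` has to match the exact text group 1 already captured.
Matches: at [1:6] match 'sssss', group 1 = 's'; at [6:12] match 'pppppp', group 1 = 'p'; at [12:18] match 'RRRRRR', group 1 = 'R'.
One capturing group, so `findall` returns just the captured substring from each match — 3 in all.

['s', 'p', 'R']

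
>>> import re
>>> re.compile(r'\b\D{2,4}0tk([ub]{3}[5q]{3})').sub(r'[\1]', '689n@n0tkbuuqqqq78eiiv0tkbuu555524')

This matches a word boundary (`\b`, zero-width); then 2 to 4 of a non-digit, then the literal '0tk'; then exactly 3 of one of [ub], then exactly 3 of one of [5q] (captured).
Matches: at [4:15] → '@n0tkbuuqqq'.
Each match is replaced using the text its own group 1 captured.

'689n[buuqqq]q78eiiv0tkbuu555524'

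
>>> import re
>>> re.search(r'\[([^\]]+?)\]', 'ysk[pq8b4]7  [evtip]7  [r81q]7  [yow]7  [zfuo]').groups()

('pq8b4',)

The match spans [3:10] → '[pq8b4]'.
Captured: group 1 = 'pq8b4'.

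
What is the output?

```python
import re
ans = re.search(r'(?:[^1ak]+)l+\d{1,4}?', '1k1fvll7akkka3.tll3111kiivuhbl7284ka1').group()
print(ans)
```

The pattern matches one or more of any character except [1ak] (non-capturing group); then one or more of a literal 'l', then 1 to 4 of a digit (lazy).
`search` walks the string left to right and returns the first match it finds.
The match spans [3:8] → 'fvll7'.

fvll7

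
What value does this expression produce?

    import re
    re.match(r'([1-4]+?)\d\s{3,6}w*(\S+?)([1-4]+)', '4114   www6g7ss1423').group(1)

'411'

The match spans [0:19] → '4114   www6g7ss1423'.
Captured: group 1 = '411', group 2 = '6g7ss', group 3 = '1423'.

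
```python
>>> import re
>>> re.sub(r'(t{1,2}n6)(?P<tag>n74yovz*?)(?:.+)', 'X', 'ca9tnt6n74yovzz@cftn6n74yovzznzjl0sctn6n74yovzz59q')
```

This matches 1 to 2 of the literal 't', then the literal 'n6' (captured); then the literal 'n74', then the literal 'yov', then zero or more of a literal 'z' (lazy) (captured as 'tag'); then one or more of any character (non-capturing group).
Every occurrence is swapped for 'X'.

'ca9tnt6n74yovzz@cfX'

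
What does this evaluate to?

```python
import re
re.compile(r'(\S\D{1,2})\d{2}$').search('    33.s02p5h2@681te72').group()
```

'1te72'

Pattern: a non-whitespace character, then 1 to 2 of a non-digit (captured); then exactly 2 of a digit; then anchored at the end.
`re.search` tries every starting position until one works.
The match spans [17:22] → '1te72'.
Captured: group 1 = '1te'.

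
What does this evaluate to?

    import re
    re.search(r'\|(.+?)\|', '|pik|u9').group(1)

'pik'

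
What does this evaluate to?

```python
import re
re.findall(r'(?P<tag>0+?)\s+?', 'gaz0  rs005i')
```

['0']

`findall` collects group 1 from the one match (1 total).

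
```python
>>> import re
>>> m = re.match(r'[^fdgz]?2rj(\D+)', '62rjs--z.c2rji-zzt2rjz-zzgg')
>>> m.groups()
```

The match spans [0:10] → '62rjs--z.c'.
Captured: group 1 = 's--z.c'.

('s--z.c',)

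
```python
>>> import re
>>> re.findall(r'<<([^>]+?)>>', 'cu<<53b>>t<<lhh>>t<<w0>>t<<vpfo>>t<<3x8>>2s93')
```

Scanning left to right: at [2:9] match '<<53b>>', group 1 = '53b'; at [10:17] match '<<lhh>>', group 1 = 'lhh'; at [18:24] match '<<w0>>', group 1 = 'w0'; at [25:33] match '<<vpfo>>', group 1 = 'vpfo'; at [34:41] match '<<3x8>>', group 1 = '3x8'.
One capturing group, so `findall` returns just the captured substring from each match — 5 in all.

['53b', 'lhh', 'w0', 'vpfo', '3x8']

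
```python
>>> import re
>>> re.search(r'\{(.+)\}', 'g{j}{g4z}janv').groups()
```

('j}{g4z',)

`re.search` scans for the first position where the pattern succeeds.
The match spans [1:9] → '{j}{g4z}'.
Captured: group 1 = 'j}{g4z'.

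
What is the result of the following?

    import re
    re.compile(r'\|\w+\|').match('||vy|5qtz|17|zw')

`re.match` won't scan ahead — the pattern has to work from the very first character.
Here position 0 doesn't satisfy it, so the call returns None.

None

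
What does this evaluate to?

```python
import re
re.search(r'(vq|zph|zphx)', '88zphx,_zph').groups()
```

('zph',)

`|` is ordered: at each position the engine commits to the first alternative that works.
`search` walks the string left to right and returns the first match it finds.
The match spans [2:5] → 'zph'.
Captured: group 1 = 'zph'.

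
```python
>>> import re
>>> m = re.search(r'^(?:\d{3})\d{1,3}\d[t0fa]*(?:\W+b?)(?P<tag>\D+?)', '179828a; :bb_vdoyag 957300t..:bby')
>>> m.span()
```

Because the quantifier is non-greedy, it stops expanding at the earliest point where the rest of the pattern can succeed.
The match spans [0:12] → '179828a; :bb'.

(0, 12)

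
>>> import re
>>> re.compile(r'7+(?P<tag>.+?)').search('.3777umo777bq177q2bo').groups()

('u',)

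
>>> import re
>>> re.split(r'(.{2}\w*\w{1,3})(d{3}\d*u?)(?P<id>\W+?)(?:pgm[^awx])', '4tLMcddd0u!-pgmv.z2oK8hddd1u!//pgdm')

['', '4tLMc', 'ddd0u', '!-', '.z2oK8hddd1u!//pgdm']

Because the pattern has a capturing group, `split` also inserts each captured text between the pieces.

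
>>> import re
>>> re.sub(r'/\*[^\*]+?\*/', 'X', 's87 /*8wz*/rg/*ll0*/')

Each match is replaced by 'X'.

's87 XrgX'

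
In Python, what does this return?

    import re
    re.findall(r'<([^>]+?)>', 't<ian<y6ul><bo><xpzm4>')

Because there's exactly one group, `findall` drops the full match and keeps group 1 from each hit.

['ian<y6ul', 'bo', 'xpzm4']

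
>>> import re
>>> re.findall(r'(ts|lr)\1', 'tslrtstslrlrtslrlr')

['ts', 'lr', 'lr']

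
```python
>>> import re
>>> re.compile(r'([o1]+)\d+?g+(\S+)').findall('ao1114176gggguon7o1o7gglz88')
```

The pattern matches one or more of one of [o1] (captured); then one or more of a digit (lazy), then one or more of a literal 'g'; then one or more of a non-whitespace character (captured).
Walking the string: at [1:27] match 'o1114176gggguon7o1o7gglz88', groups = ('o111', 'uon7o1o7gglz88').
2 groups means the one result is a tuple of 2 captured strings — 1 here.

[('o111', 'uon7o1o7gglz88')]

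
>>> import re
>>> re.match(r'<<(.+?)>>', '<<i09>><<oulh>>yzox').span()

(0, 7)

`match` is anchored at position 0; if the pattern doesn't fit there, it returns None.
The match spans [0:7] → '<<i09>>'.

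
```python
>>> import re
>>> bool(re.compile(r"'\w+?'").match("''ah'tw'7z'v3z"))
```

`match` is anchored at position 0; if the pattern doesn't fit there, it returns None.
Here position 0 doesn't satisfy it, so the call returns None, and `bool(None)` is False.

False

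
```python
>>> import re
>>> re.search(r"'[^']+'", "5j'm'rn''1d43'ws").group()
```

`re.search` scans for the first position where the pattern succeeds.
The match spans [2:5] → "'m'".

"'m'"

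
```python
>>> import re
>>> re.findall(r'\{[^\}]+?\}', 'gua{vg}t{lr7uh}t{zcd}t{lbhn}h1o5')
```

Matches: at [3:7] → '{vg}'; at [8:15] → '{lr7uh}'; at [16:21] → '{zcd}'; at [22:28] → '{lbhn}'.
Since nothing is captured, `findall` lists the 4 matched substrings directly.

['{vg}', '{lr7uh}', '{zcd}', '{lbhn}']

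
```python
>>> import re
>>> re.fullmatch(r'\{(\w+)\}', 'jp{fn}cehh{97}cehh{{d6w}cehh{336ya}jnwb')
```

`re.fullmatch` is like wrapping the pattern in `^…$` (in single-line mode).
Here the pattern can't cover the whole string, so the call returns None.

None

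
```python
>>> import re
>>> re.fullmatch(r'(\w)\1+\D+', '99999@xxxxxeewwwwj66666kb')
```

For `fullmatch`, every character of the input must be accounted for by the pattern.
Here there's no way to consume every character, so the call returns None.

None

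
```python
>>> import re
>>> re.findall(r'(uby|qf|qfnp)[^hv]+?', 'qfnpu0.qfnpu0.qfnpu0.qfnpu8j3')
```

The regex engine tests alternatives in the order written; an earlier branch that matches wins even if a later one would match more.
Because there's exactly one group, `findall` drops the full match and keeps group 1 from each hit.

['qf', 'qf', 'qf', 'qf']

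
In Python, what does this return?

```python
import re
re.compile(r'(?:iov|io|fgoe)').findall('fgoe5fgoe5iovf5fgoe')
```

['fgoe', 'fgoe', 'iov', 'fgoe']

Alternation tries branches left to right and keeps the first one that lets the overall match succeed at that position.
Walking the string: at [0:4] → 'fgoe'; at [5:9] → 'fgoe'; at [10:13] → 'iov'; at [15:19] → 'fgoe'.
No capturing groups, so `findall` returns the 4 full match strings.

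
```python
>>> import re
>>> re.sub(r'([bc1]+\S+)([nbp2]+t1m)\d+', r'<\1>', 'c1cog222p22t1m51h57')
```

'<c1cog222p2>h57'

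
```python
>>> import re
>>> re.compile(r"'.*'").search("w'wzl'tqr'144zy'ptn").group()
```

"'wzl'tqr'144zy'"

Unlike `match`, `search` isn't anchored — it looks for the pattern anywhere in the string.
The match spans [1:16] → "'wzl'tqr'144zy'".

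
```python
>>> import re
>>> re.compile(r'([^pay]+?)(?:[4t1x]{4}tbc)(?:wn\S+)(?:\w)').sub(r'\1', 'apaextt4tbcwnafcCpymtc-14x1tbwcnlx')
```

Pattern: one or more of any character except [pay] (lazy) (captured); then exactly 4 of one of [4t1x], then the literal 'tbc' (non-capturing group); then the literal 'wn', then one or more of a non-whitespace character (non-capturing group); then a word character (non-capturing group).
Matches: at [3:34] → 'extt4tbcwnafcCpymtc-14x1tbwcnlx'.
Each match is replaced using the text its own group 1 captured.

'apae'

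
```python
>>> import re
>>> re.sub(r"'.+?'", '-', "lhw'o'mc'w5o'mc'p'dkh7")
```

A non-greedy quantifier consumes as few characters as it can — just enough that the remainder of the pattern still matches from where it stops; whatever follows it matches normally.
Matches: at [3:6] → "'o'"; at [8:13] → "'w5o'"; at [15:18] → "'p'".
Every occurrence is swapped for '-'.

'lhw-mc-mc-dkh7'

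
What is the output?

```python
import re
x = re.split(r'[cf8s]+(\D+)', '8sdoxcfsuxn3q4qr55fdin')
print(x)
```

Pattern: one or more of one of [cf8s]; then one or more of a non-digit (captured).
Matches to split on: at [0:11] → '8sdoxcfsuxn'; at [18:22] → 'fdin'.
With a capturing group present, the delimiter's captured portion is kept in the result list.

['', 'doxcfsuxn', '3q4qr55', 'din', '']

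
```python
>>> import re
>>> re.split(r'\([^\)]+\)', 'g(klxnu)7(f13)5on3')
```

['g', '7', '5on3']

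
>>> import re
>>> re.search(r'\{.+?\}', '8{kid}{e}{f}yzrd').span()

(1, 6)

A `+?`/`*?`/`{m,n}?` starts at its minimum and grows only as far as needed for what follows to match.
The match spans [1:6] → '{kid}'.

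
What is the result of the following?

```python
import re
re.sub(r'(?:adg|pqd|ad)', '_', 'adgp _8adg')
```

`|` is ordered: at each position the engine commits to the first alternative that works.
Matches: at [0:3] → 'adg'; at [7:10] → 'adg'.
`sub` substitutes '_' at each match site.

'_p _8_'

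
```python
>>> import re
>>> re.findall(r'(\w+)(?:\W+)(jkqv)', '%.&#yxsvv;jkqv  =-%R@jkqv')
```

The pattern matches one or more of a word character (captured); then one or more of a non-word character (non-capturing group); then the literal 'jkq', then a literal 'v' (captured).
`findall` packs the 2 group values into a tuple for every match.

[('yxsvv', 'jkqv'), ('R', 'jkqv')]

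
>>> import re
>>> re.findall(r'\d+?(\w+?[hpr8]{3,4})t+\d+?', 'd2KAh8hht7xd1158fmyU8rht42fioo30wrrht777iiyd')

Pattern: one or more of a digit (lazy); then one or more of a word character (lazy), then 3 to 4 of one of [hpr8] (captured); then one or more of the literal 't', then one or more of a digit (lazy).
A `+?`/`*?`/`{m,n}?` starts at its minimum and grows only as far as needed for what follows to match.
Walking the string: at [1:10] match '2KAh8hht7', group 1 = 'KAh8hh'; at [12:25] match '1158fmyU8rht4', group 1 = '158fmyU8rh'; at [25:38] match '2fioo30wrrht7', group 1 = 'fioo30wrrh'.
One capturing group, so `findall` returns just the captured substring from each match — 3 in all.

['KAh8hh', '158fmyU8rh', 'fioo30wrrh']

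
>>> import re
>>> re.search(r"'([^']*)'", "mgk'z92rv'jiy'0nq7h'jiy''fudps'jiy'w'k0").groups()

The match spans [3:10] → "'z92rv'".
Captured: group 1 = 'z92rv'.

('z92rv',)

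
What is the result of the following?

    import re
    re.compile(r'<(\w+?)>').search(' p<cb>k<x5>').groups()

('cb',)

`search` walks the string left to right and returns the first match it finds.
The match spans [2:6] → '<cb>'.
Captured: group 1 = 'cb'.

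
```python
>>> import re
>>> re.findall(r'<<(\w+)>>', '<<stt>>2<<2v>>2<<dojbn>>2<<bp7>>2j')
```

One capturing group, so `findall` returns just the captured substring from each match — 4 in all.

['stt', '2v', 'dojbn', 'bp7']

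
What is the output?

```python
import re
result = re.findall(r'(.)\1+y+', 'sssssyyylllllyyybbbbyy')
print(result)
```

['s', 'l', 'b']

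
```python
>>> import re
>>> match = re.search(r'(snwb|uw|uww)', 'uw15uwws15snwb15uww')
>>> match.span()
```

(0, 2)

`search` walks the string left to right and returns the first match it finds.
The match spans [0:2] → 'uw'.
Captured: group 1 = 'uw'.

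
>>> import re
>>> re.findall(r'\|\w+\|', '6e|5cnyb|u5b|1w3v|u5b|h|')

['|5cnyb|', '|1w3v|', '|h|']

Scanning left to right: at [2:9] → '|5cnyb|'; at [12:18] → '|1w3v|'; at [21:24] → '|h|'.
`findall` yields the raw match text (3 of them) because the pattern has no groups.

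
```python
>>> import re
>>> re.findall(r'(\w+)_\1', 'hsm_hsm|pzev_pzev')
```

['hsm', 'pzev']

A backreference is literal: `\1` must see the identical characters the first group matched.
`findall` collects group 1 from each match (2 total).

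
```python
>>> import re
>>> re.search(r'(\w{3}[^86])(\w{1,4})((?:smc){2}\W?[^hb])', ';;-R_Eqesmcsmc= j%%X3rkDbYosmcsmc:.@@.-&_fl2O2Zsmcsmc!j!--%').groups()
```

This matches exactly 3 of a word character, then any character except [86] (captured); then 1 to 4 of a word character (captured); then the literal 'smc' repeated 2 times, then optionally a non-word character, then any character except [hb] (captured).
`re.search` scans for the first position where the pattern succeeds.
The match spans [3:16] → 'R_Eqesmcsmc= '.
Captured: group 1 = 'R_Eq', group 2 = 'e', group 3 = 'smcsmc= '.

('R_Eq', 'e', 'smcsmc= ')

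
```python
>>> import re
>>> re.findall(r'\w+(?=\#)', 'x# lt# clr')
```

The `(?=…)`/`(?<=…)` assertion just peeks at neighbouring text; it doesn't advance the match position.
Matches: at [0:1] → 'x'; at [3:5] → 'lt'.
`findall` yields the raw match text (2 of them) because the pattern has no groups.

['x', 'lt']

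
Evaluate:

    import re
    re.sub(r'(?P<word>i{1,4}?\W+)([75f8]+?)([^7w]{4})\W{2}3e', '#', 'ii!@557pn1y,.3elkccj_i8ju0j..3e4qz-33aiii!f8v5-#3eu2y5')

Each match is replaced by '#'.

'#lkccj_i8ju0j..3e4qz-33aiii!f8v5-#3eu2y5'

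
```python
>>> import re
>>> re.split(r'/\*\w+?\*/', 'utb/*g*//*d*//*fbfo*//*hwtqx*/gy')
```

Matches to split on: at [3:8] → '/*g*/'; at [8:13] → '/*d*/'; at [13:21] → '/*fbfo*/'; at [21:30] → '/*hwtqx*/'.
Splitting on the pattern gives 5 pieces.

['utb', '', '', '', 'gy']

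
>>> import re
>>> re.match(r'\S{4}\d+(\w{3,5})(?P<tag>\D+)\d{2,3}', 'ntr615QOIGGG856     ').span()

(0, 15)

The pattern matches exactly 4 of a non-whitespace character, then one or more of a digit; then 3 to 5 of a word character (captured); then one or more of a non-digit (captured as 'tag'); then 2 to 3 of a digit.
With `match`, the pattern is implicitly anchored at the beginning.
The match spans [0:15] → 'ntr615QOIGGG856'.
Captured: group 1 = 'QOIGG', group 2 = 'G'.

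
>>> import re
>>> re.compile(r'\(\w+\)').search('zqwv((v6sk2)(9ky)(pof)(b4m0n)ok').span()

The match spans [5:12] → '(v6sk2)'.

(5, 12)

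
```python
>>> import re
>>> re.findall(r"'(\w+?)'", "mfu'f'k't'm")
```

['f', 't']

Walking the string: at [3:6] match "'f'", group 1 = 'f'; at [7:10] match "'t'", group 1 = 't'.
One capturing group, so `findall` returns just the captured substring from each match — 2 in all.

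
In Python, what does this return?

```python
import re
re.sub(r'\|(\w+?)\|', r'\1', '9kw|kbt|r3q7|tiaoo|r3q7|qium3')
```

'9kwkbtr3q7tiaoor3q7|qium3'

Matches: at [3:8] → '|kbt|'; at [12:19] → '|tiaoo|'.
The replacement refers to a captured group, so each match is rewritten using its own captured text.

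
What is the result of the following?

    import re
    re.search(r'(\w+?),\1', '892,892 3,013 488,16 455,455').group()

'892,892'

After group 1 captures some text, `\1` only succeeds where that same text appears again.
`re.search` scans for the first position where the pattern succeeds.
The match spans [0:7] → '892,892'.
Captured: group 1 = '892'.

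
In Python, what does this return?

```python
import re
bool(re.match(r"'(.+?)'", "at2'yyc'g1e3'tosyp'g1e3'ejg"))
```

`re.match` won't scan ahead — the pattern has to work from the very first character.
Here position 0 doesn't satisfy it, so the call returns None, and `bool(None)` is False.

False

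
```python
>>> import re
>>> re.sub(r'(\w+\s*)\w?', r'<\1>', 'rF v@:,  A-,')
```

This matches one or more of a word character, then zero or more of whitespace (captured); then optionally a word character.
Matches: at [0:4] → 'rF v'; at [9:10] → 'A'.
`\1` in the replacement pulls in group 1's text for each match.

'<rF >@:,  <A>-,'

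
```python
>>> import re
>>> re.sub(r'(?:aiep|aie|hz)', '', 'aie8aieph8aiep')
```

Branches in `(...|...)` are attempted left-to-right; the first branch that allows the whole pattern to succeed is taken.
Matches: at [0:3] → 'aie'; at [4:8] → 'aiep'; at [10:14] → 'aiep'.
Every occurrence is swapped for ''.

'8h8'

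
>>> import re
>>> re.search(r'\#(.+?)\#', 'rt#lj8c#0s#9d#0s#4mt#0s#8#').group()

With the lazy modifier that quantifier settles for the fewest repetitions that let the rest of the pattern succeed (the atoms after it are unaffected and can still be greedy).
`re.search` tries every starting position until one works.
The match spans [2:8] → '#lj8c#'.
Captured: group 1 = 'lj8c'.

'#lj8c#'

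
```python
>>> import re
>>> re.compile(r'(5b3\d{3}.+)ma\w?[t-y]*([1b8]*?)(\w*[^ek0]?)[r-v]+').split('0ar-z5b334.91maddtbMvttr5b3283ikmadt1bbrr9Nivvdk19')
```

This matches the literal '5b3', then exactly 3 of a digit, then one or more of any character (captured); then the literal 'ma', then optionally a word character, then zero or more of a character in [t-y]; then zero or more of one of [1b8] (lazy) (captured); then zero or more of a word character, then optionally any character except [ek0] (captured); then one or more of a character in [r-v].
Matches to split on: at [24:46] → '5b3283ikmadt1bbrr9Nivv'.
The group in the pattern means `split` returns the separators' captures alongside the pieces.

['0ar-z5b334.91maddtbMvttr', '5b3283ik', '', '1bbrr9Niv', 'dk19']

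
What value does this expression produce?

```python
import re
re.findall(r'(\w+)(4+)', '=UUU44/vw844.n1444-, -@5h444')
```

The pattern matches one or more of a word character (captured); then one or more of a literal '4' (captured).
Matches: at [1:6] match 'UUU44', groups = ('UUU4', '4'); at [7:12] match 'vw844', groups = ('vw84', '4'); at [13:18] match 'n1444', groups = ('n144', '4'); at [23:28] match '5h444', groups = ('5h44', '4').
`findall` packs the 2 group values into a tuple for every match.

[('UUU4', '4'), ('vw84', '4'), ('n144', '4'), ('5h44', '4')]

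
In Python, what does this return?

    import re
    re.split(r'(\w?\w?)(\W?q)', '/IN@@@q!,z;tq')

With a capturing group present, the delimiter's captured portion is kept in the result list.

['/IN@@', '', '@q', '!,z;', 't', 'q', '']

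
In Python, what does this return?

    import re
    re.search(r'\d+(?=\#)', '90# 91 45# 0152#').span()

(0, 2)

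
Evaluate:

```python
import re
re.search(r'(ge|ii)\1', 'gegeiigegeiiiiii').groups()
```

('ge',)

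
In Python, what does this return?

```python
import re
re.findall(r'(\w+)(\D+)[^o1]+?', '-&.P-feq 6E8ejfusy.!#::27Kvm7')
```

[('P', '-feq '), ('E8ejfusy', '.!#::'), ('7Kv', 'm')]

This matches one or more of a word character (captured); then one or more of a non-digit (captured); then one or more of any character except [o1] (lazy).
Scanning left to right: at [3:10] match 'P-feq 6', groups = ('P', '-feq '); at [10:24] match 'E8ejfusy.!#::2', groups = ('E8ejfusy', '.!#::'); at [24:29] match '7Kvm7', groups = ('7Kv', 'm').
`findall` packs the 2 group values into a tuple for every match.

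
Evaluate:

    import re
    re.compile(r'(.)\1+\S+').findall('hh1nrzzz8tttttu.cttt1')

['h']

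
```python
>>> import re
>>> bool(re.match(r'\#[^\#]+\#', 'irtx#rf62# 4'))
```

False

`re.match` only tries the pattern at the start of the string.
Here position 0 doesn't satisfy it, so the call returns None, and `bool(None)` is False.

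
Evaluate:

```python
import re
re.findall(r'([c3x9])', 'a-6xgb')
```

['x']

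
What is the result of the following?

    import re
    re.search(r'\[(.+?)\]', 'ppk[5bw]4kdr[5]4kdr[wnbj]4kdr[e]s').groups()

The match spans [3:8] → '[5bw]'.
Captured: group 1 = '5bw'.

('5bw',)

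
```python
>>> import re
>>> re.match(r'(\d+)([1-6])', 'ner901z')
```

Pattern: one or more of a digit (captured); then a character in [1-6] (captured).
`match` is anchored at position 0; if the pattern doesn't fit there, it returns None.
Here position 0 doesn't satisfy it, so the call returns None.

None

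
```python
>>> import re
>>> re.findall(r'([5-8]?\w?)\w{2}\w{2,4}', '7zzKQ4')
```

['7z']

Pattern: optionally a character in [5-8], then optionally a word character (captured); then exactly 2 of a word character, then 2 to 4 of a word character.
Walking the string: at [0:6] match '7zzKQ4', group 1 = '7z'.
With a single group, `findall` returns only what that group captured — 1 item.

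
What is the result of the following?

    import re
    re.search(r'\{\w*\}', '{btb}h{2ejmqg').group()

The match spans [0:5] → '{btb}'.

'{btb}'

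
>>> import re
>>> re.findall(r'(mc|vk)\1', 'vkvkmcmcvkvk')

A backreference is literal: `\1` must see the identical characters the first group matched.
With a single group, `findall` returns only what that group captured — 3 items.

['vk', 'mc', 'vk']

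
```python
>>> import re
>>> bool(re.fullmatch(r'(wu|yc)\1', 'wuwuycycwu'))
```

`\1` has to match the exact text group 1 already captured.
`fullmatch` succeeds only if the pattern covers the string from start to end.
Here there's no way to consume every character, so the call returns None, and `bool(None)` is False.

False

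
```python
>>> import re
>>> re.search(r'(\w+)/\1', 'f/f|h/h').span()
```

`\1` has to match the exact text group 1 already captured.
The match spans [0:3] → 'f/f'.

(0, 3)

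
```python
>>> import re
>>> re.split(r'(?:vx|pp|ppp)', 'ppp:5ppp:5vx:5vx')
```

`|` is ordered: at each position the engine commits to the first alternative that works.
The string is cut at each match, leaving 5 pieces.

['', 'p:5', 'p:5', ':5', '']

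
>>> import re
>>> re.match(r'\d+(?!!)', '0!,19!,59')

None

A negative assertion filters positions out without eating any characters.
`match` is anchored at position 0; if the pattern doesn't fit there, it returns None.
Here the string doesn't start with a match, so the call returns None.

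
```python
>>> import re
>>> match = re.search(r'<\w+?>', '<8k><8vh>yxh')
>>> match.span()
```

The match spans [0:4] → '<8k>'.

(0, 4)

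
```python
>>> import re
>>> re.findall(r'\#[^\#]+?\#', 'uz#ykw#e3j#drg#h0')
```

['#ykw#', '#drg#']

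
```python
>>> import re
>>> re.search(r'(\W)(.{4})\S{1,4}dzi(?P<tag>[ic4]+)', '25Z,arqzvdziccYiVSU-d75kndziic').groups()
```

(',', 'arqz', 'cc')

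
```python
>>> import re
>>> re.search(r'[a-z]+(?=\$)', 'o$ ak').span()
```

(0, 1)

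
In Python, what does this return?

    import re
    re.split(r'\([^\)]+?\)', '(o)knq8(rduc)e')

Each match becomes a cut point; 3 segments remain.

['', 'knq8', 'e']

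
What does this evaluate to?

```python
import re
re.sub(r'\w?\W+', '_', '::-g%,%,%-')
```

'__'

The pattern matches optionally a word character; then one or more of a non-word character.
Every occurrence is swapped for '_'.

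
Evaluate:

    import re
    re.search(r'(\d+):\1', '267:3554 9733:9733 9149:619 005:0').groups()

('9733',)

The match spans [9:18] → '9733:9733'.
Captured: group 1 = '9733'.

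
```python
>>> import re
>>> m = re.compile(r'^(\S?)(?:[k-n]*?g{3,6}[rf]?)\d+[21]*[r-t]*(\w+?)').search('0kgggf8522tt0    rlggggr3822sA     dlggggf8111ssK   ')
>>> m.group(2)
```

'0'

The match spans [0:13] → '0kgggf8522tt0'.
Captured: group 1 = '0', group 2 = '0'.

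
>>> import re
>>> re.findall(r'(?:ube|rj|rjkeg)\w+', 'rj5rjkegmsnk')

Walking the string: at [0:12] → 'rj5rjkegmsnk'.
With no groups in the pattern, `findall` gives back each whole match — 1 here.

['rj5rjkegmsnk']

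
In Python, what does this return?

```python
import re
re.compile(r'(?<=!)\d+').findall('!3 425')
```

['3']

The positive lookaround only admits positions where the adjacent text matches; those characters stay outside the span.
Scanning left to right: at [1:2] → '3'.
With no groups in the pattern, `findall` gives back each whole match — 1 here.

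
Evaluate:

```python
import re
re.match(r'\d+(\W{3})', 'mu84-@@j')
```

None

The pattern matches one or more of a digit; then exactly 3 of a non-word character (captured).
With `match`, the pattern is implicitly anchored at the beginning.
Here the string doesn't start with a match, so the call returns None.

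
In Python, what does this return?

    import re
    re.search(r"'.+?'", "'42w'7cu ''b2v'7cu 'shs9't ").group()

"'42w'"

The match spans [0:5] → "'42w'".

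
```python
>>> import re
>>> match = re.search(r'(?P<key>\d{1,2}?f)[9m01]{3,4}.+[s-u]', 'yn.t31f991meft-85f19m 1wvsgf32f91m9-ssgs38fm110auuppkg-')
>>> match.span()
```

(4, 50)

This matches 1 to 2 of a digit (lazy), then the literal 'f' (captured as 'key'); then 3 to 4 of one of [9m01], then one or more of any character, then a character in [s-u].
`re.search` scans for the first position where the pattern succeeds.
The match spans [4:50] → '31f991meft-85f19m 1wvsgf32f91m9-ssgs38fm110auu'.
Captured: group 1 = '31f'.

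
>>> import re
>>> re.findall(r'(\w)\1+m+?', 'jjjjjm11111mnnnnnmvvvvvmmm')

['j', '1', 'n', 'v']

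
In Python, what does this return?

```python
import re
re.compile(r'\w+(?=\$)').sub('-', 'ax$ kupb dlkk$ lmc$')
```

The lookaround is zero-width — it requires the adjacent text to match without consuming it, so the asserted text isn't part of the match.
Matches: at [0:2] → 'ax'; at [9:13] → 'dlkk'; at [15:18] → 'lmc'.
Each match is replaced by '-'.

'-$ kupb -$ -$'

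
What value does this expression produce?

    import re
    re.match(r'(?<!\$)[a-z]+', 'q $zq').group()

The negative lookaround is zero-width — it rules out positions where the adjacent text would match, without consuming anything.
`match` is anchored at position 0; if the pattern doesn't fit there, it returns None.
The match spans [0:1] → 'q'.

'q'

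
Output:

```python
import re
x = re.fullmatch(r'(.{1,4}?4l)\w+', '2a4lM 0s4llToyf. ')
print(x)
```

None

`re.fullmatch` is like wrapping the pattern in `^…$` (in single-line mode).
Here the pattern can't cover the whole string, so the call returns None.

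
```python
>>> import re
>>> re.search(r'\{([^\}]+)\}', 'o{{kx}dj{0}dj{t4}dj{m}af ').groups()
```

`re.search` scans for the first position where the pattern succeeds.
The match spans [1:6] → '{{kx}'.
Captured: group 1 = '{kx'.

('{kx',)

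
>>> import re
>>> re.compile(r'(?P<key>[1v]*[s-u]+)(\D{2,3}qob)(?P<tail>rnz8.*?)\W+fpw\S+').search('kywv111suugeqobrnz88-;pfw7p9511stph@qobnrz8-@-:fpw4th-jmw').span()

(3, 57)

The pattern matches zero or more of one of [1v], then one or more of a character in [s-u] (captured as 'key'); then 2 to 3 of a non-digit, then the literal 'qob' (captured); then the literal 'rnz', then a literal '8', then zero or more of any character (lazy) (captured as 'tail'); then one or more of a non-word character, then the literal 'fpw', then one or more of a non-whitespace character.
Unlike `match`, `search` isn't anchored — it looks for the pattern anywhere in the string.
The match spans [3:57] → 'v111suugeqobrnz88-;pfw7p9511stph@qobnrz8-@-:fpw4th-jmw'.
Captured: group 1 = 'v111suu', group 2 = 'geqob', group 3 = 'rnz88-;pfw7p9511stph@qobnrz8'.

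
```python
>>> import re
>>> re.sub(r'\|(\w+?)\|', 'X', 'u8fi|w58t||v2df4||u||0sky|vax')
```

Matches: at [4:10] → '|w58t|'; at [10:17] → '|v2df4|'; at [17:20] → '|u|'; at [20:26] → '|0sky|'.
Every occurrence is swapped for 'X'.

'u8fiXXXXvax'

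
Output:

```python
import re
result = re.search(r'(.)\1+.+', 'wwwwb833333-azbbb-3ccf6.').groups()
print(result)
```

('w',)

The match spans [0:24] → 'wwwwb833333-azbbb-3ccf6.'.
Captured: group 1 = 'w'.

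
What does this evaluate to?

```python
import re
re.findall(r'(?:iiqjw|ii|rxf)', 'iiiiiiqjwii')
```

Branches in `(...|...)` are attempted left-to-right; the first branch that allows the whole pattern to succeed is taken.
No capturing groups, so `findall` returns the 4 full match strings.

['ii', 'ii', 'iiqjw', 'ii']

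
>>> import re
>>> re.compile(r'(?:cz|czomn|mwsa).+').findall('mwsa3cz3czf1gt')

Scanning left to right: at [0:14] → 'mwsa3cz3czf1gt'.
No capturing groups, so `findall` returns the 1 full match string.

['mwsa3cz3czf1gt']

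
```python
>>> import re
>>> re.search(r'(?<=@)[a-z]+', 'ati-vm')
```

None

The `(?=…)`/`(?<=…)` assertion just peeks at neighbouring text; it doesn't advance the match position.
`search` walks the string left to right and returns the first match it finds.
Here the pattern never matches, so the call returns None.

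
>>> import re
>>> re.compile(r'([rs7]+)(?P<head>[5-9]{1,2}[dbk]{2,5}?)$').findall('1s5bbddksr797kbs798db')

[('s7', '98db')]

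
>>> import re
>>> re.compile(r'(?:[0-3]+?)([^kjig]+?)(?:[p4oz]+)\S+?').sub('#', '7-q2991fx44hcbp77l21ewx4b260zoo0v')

'7-q#cbp77l##v'

Pattern: one or more of a character in [0-3] (lazy) (non-capturing group); then one or more of any character except [kjig] (lazy) (captured); then one or more of one of [p4oz] (non-capturing group); then one or more of a non-whitespace character (lazy).
With the lazy modifier that quantifier settles for the fewest repetitions that let the rest of the pattern succeed (the atoms after it are unaffected and can still be greedy).
Matches: at [3:12] → '2991fx44h'; at [18:25] → '21ewx4b'; at [25:32] → '260zoo0'.
Every occurrence is swapped for '#'.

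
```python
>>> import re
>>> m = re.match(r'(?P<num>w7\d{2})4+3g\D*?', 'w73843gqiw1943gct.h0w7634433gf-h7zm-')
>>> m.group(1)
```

'w738'

This matches the literal 'w7', then exactly 2 of a digit (captured as 'num'); then one or more of the literal '4', then the literal '3g', then zero or more of a non-digit (lazy).
A `+?`/`*?`/`{m,n}?` starts at its minimum and grows only as far as needed for what follows to match.
`re.match` only tries the pattern at the start of the string.
The match spans [0:7] → 'w73843g'.
Captured: group 1 = 'w738'.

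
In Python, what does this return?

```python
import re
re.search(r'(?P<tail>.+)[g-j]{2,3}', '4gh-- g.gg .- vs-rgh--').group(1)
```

'4gh-- g.gg .- vs-r'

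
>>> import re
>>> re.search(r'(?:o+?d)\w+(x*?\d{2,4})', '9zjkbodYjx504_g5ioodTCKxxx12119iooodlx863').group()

'odYjx504_g5ioodTCKxxx12119iooodlx863'

This matches one or more of a literal 'o' (lazy), then the literal 'd' (non-capturing group); then one or more of a word character; then zero or more of a literal 'x' (lazy), then 2 to 4 of a digit (captured).
The match spans [5:41] → 'odYjx504_g5ioodTCKxxx12119iooodlx863'.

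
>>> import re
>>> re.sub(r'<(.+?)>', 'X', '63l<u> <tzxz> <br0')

Because the quantifier is non-greedy, it stops expanding at the earliest point where the rest of the pattern can succeed.
Every occurrence is swapped for 'X'.

'63lX X <br0'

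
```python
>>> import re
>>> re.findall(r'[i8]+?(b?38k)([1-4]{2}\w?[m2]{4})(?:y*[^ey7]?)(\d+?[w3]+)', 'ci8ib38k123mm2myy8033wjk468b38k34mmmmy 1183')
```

Pattern: one or more of one of [i8] (lazy); then optionally a literal 'b', then the literal '38k' (captured); then exactly 2 of a character in [1-4], then optionally a word character, then exactly 4 of one of [m2] (captured); then zero or more of the literal 'y', then optionally any character except [ey7] (non-capturing group); then one or more of a digit (lazy), then one or more of one of [w3] (captured).
Multiple groups make `findall` return tuples — one 3-tuple for each match.

[('b38k', '123mm2m', '033w'), ('b38k', '34mmmm', '1183')]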